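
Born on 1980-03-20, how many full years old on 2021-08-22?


Birth: 1980-03-20
Reference: 2021-08-22
Year difference: 2021 - 1980 = 41

41 years old


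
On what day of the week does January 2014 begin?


Target: January 1, 2014
Anchor: Jan 1, 2014. With p = 2014 - 1 = 2013: (p + p//4 - p//100 + p//400) mod 7 = (2013 + 503 - 20 + 5) mod 7 = 2501 mod 7 = 2 -> Wednesday (Mon=0 ... Sun=6)
Offset from anchor: 0 days
Weekday index = (2 + 0) mod 7 = 2

Wednesday


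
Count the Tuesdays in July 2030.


July 2030 has 31 days
Anchor: Jan 1, 2030. With p = 2030 - 1 = 2029: (p + p//4 - p//100 + p//400) mod 7 = (2029 + 507 - 20 + 5) mod 7 = 2521 mod 7 = 1 -> Tuesday (Mon=0 ... Sun=6)
Days before July (Jan-Jun): 181; July 1 index = (1 + 181) mod 7 = 0 -> Monday
First Tuesday is July 2
Tuesdays: 2, 9, 16, 23, 30

5 Tuesdays


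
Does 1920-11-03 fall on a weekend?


Anchor: Jan 1, 1920. With p = 1920 - 1 = 1919: (p + p//4 - p//100 + p//400) mod 7 = (1919 + 479 - 19 + 4) mod 7 = 2383 mod 7 = 3 -> Thursday (Mon=0 ... Sun=6)
Day of year: 308; offset = 307
Weekday index = (3 + 307) mod 7 = 2 -> Wednesday
Weekend days: Saturday, Sunday

No


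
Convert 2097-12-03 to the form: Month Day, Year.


ISO 2097-12-03 parses as year=2097, month=12, day=03
Month 12 -> December

December 3, 2097


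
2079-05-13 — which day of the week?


Date: May 13, 2079
Anchor: Jan 1, 2079. With p = 2079 - 1 = 2078: (p + p//4 - p//100 + p//400) mod 7 = (2078 + 519 - 20 + 5) mod 7 = 2582 mod 7 = 6 -> Sunday (Mon=0 ... Sun=6)
Days before May (Jan-Apr): 120; offset = 120 + 13 - 1 = 132
Weekday index = (6 + 132) mod 7 = 5

Day of the week: Saturday


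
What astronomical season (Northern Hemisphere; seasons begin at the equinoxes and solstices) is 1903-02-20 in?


Date: February 20
Astronomical Winter (approx.; exact equinox/solstice day varies by year): December 21 to March 19
February 20 falls within the Winter window

Winter


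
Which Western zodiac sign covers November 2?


Date: November 2
Conventional tropical zodiac dates: Scorpio from October 23 onward; Sagittarius starts November 22
November 2 falls within the Scorpio range

Scorpio


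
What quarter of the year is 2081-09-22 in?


Month: September (month 9)
Q1: Jan-Mar, Q2: Apr-Jun, Q3: Jul-Sep, Q4: Oct-Dec

Q3


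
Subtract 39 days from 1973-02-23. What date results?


Start: 1973-02-23, subtract 39 days
Back 23 days from February 23 reaches January 31, 1973 -> 16 left
January 1973: 31 - 16 = 15 -> lands on January 15

Result: 1973-01-15


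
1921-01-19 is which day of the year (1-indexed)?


Date: January 19, 1921
No months before January
Plus 19 days in January

Day of year: 19


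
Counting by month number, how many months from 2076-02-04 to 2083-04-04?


From February 2076 to April 2083
7 years * 12 = 84 months, plus 2 months = 86

86 months


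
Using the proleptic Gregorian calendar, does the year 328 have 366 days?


Gregorian leap year rule: divisible by 4, but not by 100, unless also by 400.
328 is divisible by 4 but not 100 -> leap year

Yes


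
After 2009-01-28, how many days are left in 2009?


Day of year: 28 of 365
Remaining = 365 - 28

337 days


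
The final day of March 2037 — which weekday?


March 2037 has 31 days
Anchor: Jan 1, 2037. With p = 2037 - 1 = 2036: (p + p//4 - p//100 + p//400) mod 7 = (2036 + 509 - 20 + 5) mod 7 = 2530 mod 7 = 3 -> Thursday (Mon=0 ... Sun=6)
Days before March (Jan-Feb): 59; March 1 index = (3 + 59) mod 7 = 6 -> Sunday
Last day offset: 31 - 1 = 30 days
Weekday index = (6 + 30) mod 7 = 1

Tuesday, March 31


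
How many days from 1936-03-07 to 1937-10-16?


From 1936-03-07 to 1937-10-16
1936-03-07: days before March = 31 + 29 = 60 (1936 is a leap year); day of year = 60 + 7 = 67
1937-10-16: days before October = 31 + 28 + 31 + 30 + 31 + 30 + 31 + 31 + 30 = 273 (1937 is not a leap year); day of year = 273 + 16 = 289
Rest of 1936: 366 - 67 = 299
Total = 299 + 289 = 588

588 days


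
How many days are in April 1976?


April 1976

30 days


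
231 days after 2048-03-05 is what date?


Start: 2048-03-05, add 231 days
March 2048 has 31 days: 31 - 5 = 26 days to March 31 -> 205 left
April 2048 has 30 days -> 175 left
May 2048 has 31 days -> 144 left
June 2048 has 30 days -> 114 left
July 2048 has 31 days -> 83 left
August 2048 has 31 days -> 52 left
September 2048 has 30 days -> 22 left
October 2048: 22 <= 31 -> lands on October 22

Result: 2048-10-22


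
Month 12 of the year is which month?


Month 12 of 12

December


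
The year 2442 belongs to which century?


Century = (year - 1) // 100 + 1
= (2442 - 1) // 100 + 1
= 2441 // 100 + 1
= 24 + 1

25th century


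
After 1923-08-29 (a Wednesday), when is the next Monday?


Current: Wednesday
Target: Monday
Days ahead: 5

Next Monday: 1923-09-03


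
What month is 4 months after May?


May is month 5
5 + 4 = 9

September


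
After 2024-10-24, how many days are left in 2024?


Day of year: 298 of 366
Remaining = 366 - 298

68 days


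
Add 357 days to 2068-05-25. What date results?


Start: 2068-05-25, add 357 days
May 2068 has 31 days: 31 - 25 = 6 days to May 31 -> 351 left
June 2068 has 30 days -> 321 left
July 2068 has 31 days -> 290 left
August 2068 has 31 days -> 259 left
September 2068 has 30 days -> 229 left
October 2068 has 31 days -> 198 left
November 2068 has 30 days -> 168 left
December 2068 has 31 days -> 137 left
January 2069 has 31 days -> 106 left
February 2069 has 28 days -> 78 left
March 2069 has 31 days -> 47 left
April 2069 has 30 days -> 17 left
May 2069: 17 <= 31 -> lands on May 17

Result: 2069-05-17


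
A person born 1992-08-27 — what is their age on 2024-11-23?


Birth: 1992-08-27
Reference: 2024-11-23
Year difference: 2024 - 1992 = 32

32 years old


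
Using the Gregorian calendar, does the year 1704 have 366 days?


Gregorian leap year rule: divisible by 4, but not by 100, unless also by 400.
1704 is divisible by 4 but not 100 -> leap year

Yes


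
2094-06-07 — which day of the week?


Date: June 7, 2094
Anchor: Jan 1, 2094. With p = 2094 - 1 = 2093: (p + p//4 - p//100 + p//400) mod 7 = (2093 + 523 - 20 + 5) mod 7 = 2601 mod 7 = 4 -> Friday (Mon=0 ... Sun=6)
Days before June (Jan-May): 151; offset = 151 + 7 - 1 = 157
Weekday index = (4 + 157) mod 7 = 0

Day of the week: Monday


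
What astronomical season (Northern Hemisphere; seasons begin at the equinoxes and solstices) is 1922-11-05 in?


Date: November 5
Astronomical Autumn (approx.; exact equinox/solstice day varies by year): September 22 to December 20
November 5 falls within the Autumn window

Autumn


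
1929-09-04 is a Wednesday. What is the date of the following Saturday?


Current: Wednesday
Target: Saturday
Days ahead: 3

Next Saturday: 1929-09-07


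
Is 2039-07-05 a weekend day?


Anchor: Jan 1, 2039. With p = 2039 - 1 = 2038: (p + p//4 - p//100 + p//400) mod 7 = (2038 + 509 - 20 + 5) mod 7 = 2532 mod 7 = 5 -> Saturday (Mon=0 ... Sun=6)
Day of year: 186; offset = 185
Weekday index = (5 + 185) mod 7 = 1 -> Tuesday
Weekend days: Saturday, Sunday

No


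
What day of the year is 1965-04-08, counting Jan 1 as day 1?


Date: April 8, 1965
Days in months 1 through 3: 90
Plus 8 days in April

Day of year: 98


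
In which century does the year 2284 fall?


Century = (year - 1) // 100 + 1
= (2284 - 1) // 100 + 1
= 2283 // 100 + 1
= 22 + 1

23rd century


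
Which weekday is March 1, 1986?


Target: March 1, 1986
Anchor: Jan 1, 1986. With p = 1986 - 1 = 1985: (p + p//4 - p//100 + p//400) mod 7 = (1985 + 496 - 19 + 4) mod 7 = 2466 mod 7 = 2 -> Wednesday (Mon=0 ... Sun=6)
Days before March (Jan-Feb): 59 days
Weekday index = (2 + 59) mod 7 = 5

Saturday


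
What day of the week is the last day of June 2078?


June 2078 has 30 days
Anchor: Jan 1, 2078. With p = 2078 - 1 = 2077: (p + p//4 - p//100 + p//400) mod 7 = (2077 + 519 - 20 + 5) mod 7 = 2581 mod 7 = 5 -> Saturday (Mon=0 ... Sun=6)
Days before June (Jan-May): 151; June 1 index = (5 + 151) mod 7 = 2 -> Wednesday
Last day offset: 30 - 1 = 29 days
Weekday index = (2 + 29) mod 7 = 3

Thursday, June 30


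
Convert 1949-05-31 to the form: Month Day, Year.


ISO 1949-05-31 parses as year=1949, month=05, day=31
Month 5 -> May

May 31, 1949


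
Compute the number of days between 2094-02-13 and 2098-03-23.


From 2094-02-13 to 2098-03-23
2094-02-13: days before February = 31; day of year = 31 + 13 = 44
2098-03-23: days before March = 31 + 28 = 59 (2098 is not a leap year); day of year = 59 + 23 = 82
Rest of 2094: 365 - 44 = 321
Full years 2095 (365), 2096 (366), 2097 (365): 1096
Total = 321 + 1096 + 82 = 1499

1499 days


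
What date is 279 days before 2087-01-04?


Start: 2087-01-04, subtract 279 days
Back 4 days from January 4 reaches December 31, 2086 -> 275 left
December 2086 has 31 days -> back to November 30, 2086 -> 244 left
November 2086 has 30 days -> back to October 31, 2086 -> 214 left
October 2086 has 31 days -> back to September 30, 2086 -> 183 left
September 2086 has 30 days -> back to August 31, 2086 -> 153 left
August 2086 has 31 days -> back to July 31, 2086 -> 122 left
July 2086 has 31 days -> back to June 30, 2086 -> 91 left
June 2086 has 30 days -> back to May 31, 2086 -> 61 left
May 2086 has 31 days -> back to April 30, 2086 -> 30 left
April 2086 has 30 days -> back to March 31, 2086 -> 0 left
March 2086: 31 - 0 = 31 -> lands on March 31

Result: 2086-03-31


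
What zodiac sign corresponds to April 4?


Date: April 4
Conventional tropical zodiac dates: Aries from March 21 onward; Taurus starts April 20
April 4 falls within the Aries range

Aries


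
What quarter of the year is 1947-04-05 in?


Month: April (month 4)
Q1: Jan-Mar, Q2: Apr-Jun, Q3: Jul-Sep, Q4: Oct-Dec

Q2


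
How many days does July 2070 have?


July 2070

31 days


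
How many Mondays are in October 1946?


October 1946 has 31 days
Anchor: Jan 1, 1946. With p = 1946 - 1 = 1945: (p + p//4 - p//100 + p//400) mod 7 = (1945 + 486 - 19 + 4) mod 7 = 2416 mod 7 = 1 -> Tuesday (Mon=0 ... Sun=6)
Days before October (Jan-Sep): 273; October 1 index = (1 + 273) mod 7 = 1 -> Tuesday
First Monday is October 7
Mondays: 7, 14, 21, 28

4 Mondays


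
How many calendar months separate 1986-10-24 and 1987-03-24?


From October 1986 to March 1987
1 year * 12 = 12 months, minus 7 months = 5

5 months


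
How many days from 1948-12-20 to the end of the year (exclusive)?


Day of year: 355 of 366
Remaining = 366 - 355

11 days


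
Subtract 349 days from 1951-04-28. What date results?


Start: 1951-04-28, subtract 349 days
Back 28 days from April 28 reaches March 31, 1951 -> 321 left
March 1951 has 31 days -> back to February 28, 1951 -> 290 left
February 1951 has 28 days -> back to January 31, 1951 -> 262 left
January 1951 has 31 days -> back to December 31, 1950 -> 231 left
December 1950 has 31 days -> back to November 30, 1950 -> 200 left
November 1950 has 30 days -> back to October 31, 1950 -> 170 left
October 1950 has 31 days -> back to September 30, 1950 -> 139 left
September 1950 has 30 days -> back to August 31, 1950 -> 109 left
August 1950 has 31 days -> back to July 31, 1950 -> 78 left
July 1950 has 31 days -> back to June 30, 1950 -> 47 left
June 1950 has 30 days -> back to May 31, 1950 -> 17 left
May 1950: 31 - 17 = 14 -> lands on May 14

Result: 1950-05-14


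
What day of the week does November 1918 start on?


Target: November 1, 1918
Anchor: Jan 1, 1918. With p = 1918 - 1 = 1917: (p + p//4 - p//100 + p//400) mod 7 = (1917 + 479 - 19 + 4) mod 7 = 2381 mod 7 = 1 -> Tuesday (Mon=0 ... Sun=6)
Days before November (Jan-Oct): 304 days
Weekday index = (1 + 304) mod 7 = 4

Friday


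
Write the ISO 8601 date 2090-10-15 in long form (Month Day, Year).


ISO 2090-10-15 parses as year=2090, month=10, day=15
Month 10 -> October

October 15, 2090


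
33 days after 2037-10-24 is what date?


Start: 2037-10-24, add 33 days
October 2037 has 31 days: 31 - 24 = 7 days to October 31 -> 26 left
November 2037: 26 <= 30 -> lands on November 26

Result: 2037-11-26


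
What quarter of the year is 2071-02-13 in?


Month: February (month 2)
Q1: Jan-Mar, Q2: Apr-Jun, Q3: Jul-Sep, Q4: Oct-Dec

Q1


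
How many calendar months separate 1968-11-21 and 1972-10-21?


From November 1968 to October 1972
4 years * 12 = 48 months, minus 1 month = 47

47 months


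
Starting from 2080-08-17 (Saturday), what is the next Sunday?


Current: Saturday
Target: Sunday
Days ahead: 1

Next Sunday: 2080-08-18


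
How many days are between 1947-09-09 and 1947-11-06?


From 1947-09-09 to 1947-11-06
1947-09-09: days before September = 31 + 28 + 31 + 30 + 31 + 30 + 31 + 31 = 243 (1947 is not a leap year); day of year = 243 + 9 = 252
1947-11-06: days before November = 31 + 28 + 31 + 30 + 31 + 30 + 31 + 31 + 30 + 31 = 304 (1947 is not a leap year); day of year = 304 + 6 = 310
Same year: 310 - 252 = 58

58 days


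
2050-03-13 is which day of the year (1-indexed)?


Date: March 13, 2050
Days in months 1 through 2: 59
Plus 13 days in March

Day of year: 72


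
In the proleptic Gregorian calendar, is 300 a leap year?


Gregorian leap year rule: divisible by 4, but not by 100, unless also by 400.
300 is divisible by 100 but not 400 -> not a leap year

No


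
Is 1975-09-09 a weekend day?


Anchor: Jan 1, 1975. With p = 1975 - 1 = 1974: (p + p//4 - p//100 + p//400) mod 7 = (1974 + 493 - 19 + 4) mod 7 = 2452 mod 7 = 2 -> Wednesday (Mon=0 ... Sun=6)
Day of year: 252; offset = 251
Weekday index = (2 + 251) mod 7 = 1 -> Tuesday
Weekend days: Saturday, Sunday

No


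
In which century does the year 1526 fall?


Century = (year - 1) // 100 + 1
= (1526 - 1) // 100 + 1
= 1525 // 100 + 1
= 15 + 1

16th century


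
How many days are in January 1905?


January 1905

31 days


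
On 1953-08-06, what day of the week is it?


Date: August 6, 1953
Anchor: Jan 1, 1953. With p = 1953 - 1 = 1952: (p + p//4 - p//100 + p//400) mod 7 = (1952 + 488 - 19 + 4) mod 7 = 2425 mod 7 = 3 -> Thursday (Mon=0 ... Sun=6)
Days before August (Jan-Jul): 212; offset = 212 + 6 - 1 = 217
Weekday index = (3 + 217) mod 7 = 3

Day of the week: Thursday


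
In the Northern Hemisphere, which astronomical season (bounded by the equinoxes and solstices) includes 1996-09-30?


Date: September 30
Astronomical Autumn (approx.; exact equinox/solstice day varies by year): September 22 to December 20
September 30 falls within the Autumn window

Autumn


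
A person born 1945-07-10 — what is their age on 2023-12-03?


Birth: 1945-07-10
Reference: 2023-12-03
Year difference: 2023 - 1945 = 78

78 years old


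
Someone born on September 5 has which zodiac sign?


Date: September 5
Conventional tropical zodiac dates: Virgo from August 23 onward; Libra starts September 23
September 5 falls within the Virgo range

Virgo


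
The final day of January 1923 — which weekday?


January 1923 has 31 days
Anchor: Jan 1, 1923. With p = 1923 - 1 = 1922: (p + p//4 - p//100 + p//400) mod 7 = (1922 + 480 - 19 + 4) mod 7 = 2387 mod 7 = 0 -> Monday (Mon=0 ... Sun=6)
January 1 is the anchor itself -> Monday
Last day offset: 31 - 1 = 30 days
Weekday index = (0 + 30) mod 7 = 2

Wednesday, January 31


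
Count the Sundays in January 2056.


January 2056 has 31 days
Anchor: Jan 1, 2056. With p = 2056 - 1 = 2055: (p + p//4 - p//100 + p//400) mod 7 = (2055 + 513 - 20 + 5) mod 7 = 2553 mod 7 = 5 -> Saturday (Mon=0 ... Sun=6)
January 1 is the anchor itself -> Saturday
First Sunday is January 2
Sundays: 2, 9, 16, 23, 30

5 Sundays


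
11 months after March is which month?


March is month 3
3 + 11 = 14; wrap: 14 - 12 = 2

February


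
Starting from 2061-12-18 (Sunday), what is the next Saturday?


Current: Sunday
Target: Saturday
Days ahead: 6

Next Saturday: 2061-12-24


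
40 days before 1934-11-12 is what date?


Start: 1934-11-12, subtract 40 days
Back 12 days from November 12 reaches October 31, 1934 -> 28 left
October 1934: 31 - 28 = 3 -> lands on October 3

Result: 1934-10-03


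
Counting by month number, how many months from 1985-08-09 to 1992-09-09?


From August 1985 to September 1992
7 years * 12 = 84 months, plus 1 month = 85

85 months


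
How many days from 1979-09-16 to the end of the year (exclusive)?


Day of year: 259 of 365
Remaining = 365 - 259

106 days


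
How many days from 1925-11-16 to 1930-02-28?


From 1925-11-16 to 1930-02-28
1925-11-16: days before November = 31 + 28 + 31 + 30 + 31 + 30 + 31 + 31 + 30 + 31 = 304 (1925 is not a leap year); day of year = 304 + 16 = 320
1930-02-28: days before February = 31; day of year = 31 + 28 = 59
Rest of 1925: 365 - 320 = 45
Full years 1926 (365), 1927 (365), 1928 (366), 1929 (365): 1461
Total = 45 + 1461 + 59 = 1565

1565 days


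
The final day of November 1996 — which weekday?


November 1996 has 30 days
Anchor: Jan 1, 1996. With p = 1996 - 1 = 1995: (p + p//4 - p//100 + p//400) mod 7 = (1995 + 498 - 19 + 4) mod 7 = 2478 mod 7 = 0 -> Monday (Mon=0 ... Sun=6)
Days before November (Jan-Oct): 305; November 1 index = (0 + 305) mod 7 = 4 -> Friday
Last day offset: 30 - 1 = 29 days
Weekday index = (4 + 29) mod 7 = 5

Saturday, November 30


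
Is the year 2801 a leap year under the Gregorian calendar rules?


Gregorian leap year rule: divisible by 4, but not by 100, unless also by 400.
2801 is not divisible by 4 -> not a leap year

No


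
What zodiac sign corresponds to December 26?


Date: December 26
Conventional tropical zodiac dates: Capricorn from December 22 onward; Aquarius starts January 20
December 26 falls within the Capricorn range

Capricorn


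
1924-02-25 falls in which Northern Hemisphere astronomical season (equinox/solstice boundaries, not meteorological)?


Date: February 25
Astronomical Winter (approx.; exact equinox/solstice day varies by year): December 21 to March 19
February 25 falls within the Winter window

Winter


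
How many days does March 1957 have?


March 1957

31 days


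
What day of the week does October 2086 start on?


Target: October 1, 2086
Anchor: Jan 1, 2086. With p = 2086 - 1 = 2085: (p + p//4 - p//100 + p//400) mod 7 = (2085 + 521 - 20 + 5) mod 7 = 2591 mod 7 = 1 -> Tuesday (Mon=0 ... Sun=6)
Days before October (Jan-Sep): 273 days
Weekday index = (1 + 273) mod 7 = 1

Tuesday


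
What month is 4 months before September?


September is month 9
9 - 4 = 5

May


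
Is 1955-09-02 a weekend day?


Anchor: Jan 1, 1955. With p = 1955 - 1 = 1954: (p + p//4 - p//100 + p//400) mod 7 = (1954 + 488 - 19 + 4) mod 7 = 2427 mod 7 = 5 -> Saturday (Mon=0 ... Sun=6)
Day of year: 245; offset = 244
Weekday index = (5 + 244) mod 7 = 4 -> Friday
Weekend days: Saturday, Sunday

No


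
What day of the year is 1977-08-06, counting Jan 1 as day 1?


Date: August 6, 1977
Days in months 1 through 7: 212
Plus 6 days in August

Day of year: 218


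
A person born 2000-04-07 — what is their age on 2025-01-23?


Birth: 2000-04-07
Reference: 2025-01-23
Year difference: 2025 - 2000 = 25
Birthday not yet reached in 2025, subtract 1

24 years old


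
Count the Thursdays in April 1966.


April 1966 has 30 days
Anchor: Jan 1, 1966. With p = 1966 - 1 = 1965: (p + p//4 - p//100 + p//400) mod 7 = (1965 + 491 - 19 + 4) mod 7 = 2441 mod 7 = 5 -> Saturday (Mon=0 ... Sun=6)
Days before April (Jan-Mar): 90; April 1 index = (5 + 90) mod 7 = 4 -> Friday
First Thursday is April 7
Thursdays: 7, 14, 21, 28

4 Thursdays


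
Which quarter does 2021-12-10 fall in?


Month: December (month 12)
Q1: Jan-Mar, Q2: Apr-Jun, Q3: Jul-Sep, Q4: Oct-Dec

Q4


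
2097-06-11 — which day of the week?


Date: June 11, 2097
Anchor: Jan 1, 2097. With p = 2097 - 1 = 2096: (p + p//4 - p//100 + p//400) mod 7 = (2096 + 524 - 20 + 5) mod 7 = 2605 mod 7 = 1 -> Tuesday (Mon=0 ... Sun=6)
Days before June (Jan-May): 151; offset = 151 + 11 - 1 = 161
Weekday index = (1 + 161) mod 7 = 1

Day of the week: Tuesday


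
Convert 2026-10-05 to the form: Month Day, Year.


ISO 2026-10-05 parses as year=2026, month=10, day=05
Month 10 -> October

October 5, 2026


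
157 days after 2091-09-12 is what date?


Start: 2091-09-12, add 157 days
September 2091 has 30 days: 30 - 12 = 18 days to September 30 -> 139 left
October 2091 has 31 days -> 108 left
November 2091 has 30 days -> 78 left
December 2091 has 31 days -> 47 left
January 2092 has 31 days -> 16 left
February 2092: 16 <= 29 -> lands on February 16

Result: 2092-02-16


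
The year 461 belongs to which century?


Century = (year - 1) // 100 + 1
= (461 - 1) // 100 + 1
= 460 // 100 + 1
= 4 + 1

5th century


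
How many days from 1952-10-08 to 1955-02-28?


From 1952-10-08 to 1955-02-28
1952-10-08: days before October = 31 + 29 + 31 + 30 + 31 + 30 + 31 + 31 + 30 = 274 (1952 is a leap year); day of year = 274 + 8 = 282
1955-02-28: days before February = 31; day of year = 31 + 28 = 59
Rest of 1952: 366 - 282 = 84
Full years 1953 (365), 1954 (365): 730
Total = 84 + 730 + 59 = 873

873 days


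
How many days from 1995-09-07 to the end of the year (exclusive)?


Day of year: 250 of 365
Remaining = 365 - 250

115 days


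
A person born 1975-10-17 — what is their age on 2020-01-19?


Birth: 1975-10-17
Reference: 2020-01-19
Year difference: 2020 - 1975 = 45
Birthday not yet reached in 2020, subtract 1

44 years old


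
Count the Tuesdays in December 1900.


December 1900 has 31 days
Anchor: Jan 1, 1900. With p = 1900 - 1 = 1899: (p + p//4 - p//100 + p//400) mod 7 = (1899 + 474 - 18 + 4) mod 7 = 2359 mod 7 = 0 -> Monday (Mon=0 ... Sun=6)
Days before December (Jan-Nov): 334; December 1 index = (0 + 334) mod 7 = 5 -> Saturday
First Tuesday is December 4
Tuesdays: 4, 11, 18, 25

4 Tuesdays


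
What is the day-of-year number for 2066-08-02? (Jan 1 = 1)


Date: August 2, 2066
Days in months 1 through 7: 212
Plus 2 days in August

Day of year: 214


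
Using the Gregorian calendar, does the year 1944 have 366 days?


Gregorian leap year rule: divisible by 4, but not by 100, unless also by 400.
1944 is divisible by 4 but not 100 -> leap year

Yes


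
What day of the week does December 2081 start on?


Target: December 1, 2081
Anchor: Jan 1, 2081. With p = 2081 - 1 = 2080: (p + p//4 - p//100 + p//400) mod 7 = (2080 + 520 - 20 + 5) mod 7 = 2585 mod 7 = 2 -> Wednesday (Mon=0 ... Sun=6)
Days before December (Jan-Nov): 334 days
Weekday index = (2 + 334) mod 7 = 0

Monday


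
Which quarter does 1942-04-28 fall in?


Month: April (month 4)
Q1: Jan-Mar, Q2: Apr-Jun, Q3: Jul-Sep, Q4: Oct-Dec

Q2


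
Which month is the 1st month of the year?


Month 1 of 12

January


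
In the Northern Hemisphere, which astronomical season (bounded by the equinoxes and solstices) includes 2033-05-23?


Date: May 23
Astronomical Spring (approx.; exact equinox/solstice day varies by year): March 20 to June 20
May 23 falls within the Spring window

Spring


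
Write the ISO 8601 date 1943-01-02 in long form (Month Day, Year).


ISO 1943-01-02 parses as year=1943, month=01, day=02
Month 1 -> January

January 2, 1943


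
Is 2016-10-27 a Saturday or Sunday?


Anchor: Jan 1, 2016. With p = 2016 - 1 = 2015: (p + p//4 - p//100 + p//400) mod 7 = (2015 + 503 - 20 + 5) mod 7 = 2503 mod 7 = 4 -> Friday (Mon=0 ... Sun=6)
Day of year: 301; offset = 300
Weekday index = (4 + 300) mod 7 = 3 -> Thursday
Weekend days: Saturday, Sunday

No


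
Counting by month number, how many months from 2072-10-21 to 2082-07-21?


From October 2072 to July 2082
10 years * 12 = 120 months, minus 3 months = 117

117 months


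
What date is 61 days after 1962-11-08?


Start: 1962-11-08, add 61 days
November 1962 has 30 days: 30 - 8 = 22 days to November 30 -> 39 left
December 1962 has 31 days -> 8 left
January 1963: 8 <= 31 -> lands on January 8

Result: 1963-01-08


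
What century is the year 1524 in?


Century = (year - 1) // 100 + 1
= (1524 - 1) // 100 + 1
= 1523 // 100 + 1
= 15 + 1

16th century


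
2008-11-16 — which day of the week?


Date: November 16, 2008
Anchor: Jan 1, 2008. With p = 2008 - 1 = 2007: (p + p//4 - p//100 + p//400) mod 7 = (2007 + 501 - 20 + 5) mod 7 = 2493 mod 7 = 1 -> Tuesday (Mon=0 ... Sun=6)
Days before November (Jan-Oct): 305; offset = 305 + 16 - 1 = 320
Weekday index = (1 + 320) mod 7 = 6

Day of the week: Sunday


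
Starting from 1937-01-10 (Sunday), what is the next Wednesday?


Current: Sunday
Target: Wednesday
Days ahead: 3

Next Wednesday: 1937-01-13


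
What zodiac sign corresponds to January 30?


Date: January 30
Conventional tropical zodiac dates: Aquarius from January 20 onward; Pisces starts February 19
January 30 falls within the Aquarius range

Aquarius


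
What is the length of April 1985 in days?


April 1985

30 days


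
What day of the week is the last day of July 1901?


July 1901 has 31 days
Anchor: Jan 1, 1901. With p = 1901 - 1 = 1900: (p + p//4 - p//100 + p//400) mod 7 = (1900 + 475 - 19 + 4) mod 7 = 2360 mod 7 = 1 -> Tuesday (Mon=0 ... Sun=6)
Days before July (Jan-Jun): 181; July 1 index = (1 + 181) mod 7 = 0 -> Monday
Last day offset: 31 - 1 = 30 days
Weekday index = (0 + 30) mod 7 = 2

Wednesday, July 31


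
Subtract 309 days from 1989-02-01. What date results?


Start: 1989-02-01, subtract 309 days
Back 1 day from February 1 reaches January 31, 1989 -> 308 left
January 1989 has 31 days -> back to December 31, 1988 -> 277 left
December 1988 has 31 days -> back to November 30, 1988 -> 246 left
November 1988 has 30 days -> back to October 31, 1988 -> 216 left
October 1988 has 31 days -> back to September 30, 1988 -> 185 left
September 1988 has 30 days -> back to August 31, 1988 -> 155 left
August 1988 has 31 days -> back to July 31, 1988 -> 124 left
July 1988 has 31 days -> back to June 30, 1988 -> 93 left
June 1988 has 30 days -> back to May 31, 1988 -> 63 left
May 1988 has 31 days -> back to April 30, 1988 -> 32 left
April 1988 has 30 days -> back to March 31, 1988 -> 2 left
March 1988: 31 - 2 = 29 -> lands on March 29

Result: 1988-03-29


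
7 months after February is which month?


February is month 2
2 + 7 = 9

September


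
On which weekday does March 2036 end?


March 2036 has 31 days
Anchor: Jan 1, 2036. With p = 2036 - 1 = 2035: (p + p//4 - p//100 + p//400) mod 7 = (2035 + 508 - 20 + 5) mod 7 = 2528 mod 7 = 1 -> Tuesday (Mon=0 ... Sun=6)
Days before March (Jan-Feb): 60; March 1 index = (1 + 60) mod 7 = 5 -> Saturday
Last day offset: 31 - 1 = 30 days
Weekday index = (5 + 30) mod 7 = 0

Monday, March 31


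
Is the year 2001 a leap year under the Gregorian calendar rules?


Gregorian leap year rule: divisible by 4, but not by 100, unless also by 400.
2001 is not divisible by 4 -> not a leap year

No


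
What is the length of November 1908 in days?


November 1908

30 days


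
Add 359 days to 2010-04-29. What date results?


Start: 2010-04-29, add 359 days
April 2010 has 30 days: 30 - 29 = 1 day to April 30 -> 358 left
May 2010 has 31 days -> 327 left
June 2010 has 30 days -> 297 left
July 2010 has 31 days -> 266 left
August 2010 has 31 days -> 235 left
September 2010 has 30 days -> 205 left
October 2010 has 31 days -> 174 left
November 2010 has 30 days -> 144 left
December 2010 has 31 days -> 113 left
January 2011 has 31 days -> 82 left
February 2011 has 28 days -> 54 left
March 2011 has 31 days -> 23 left
April 2011: 23 <= 30 -> lands on April 23

Result: 2011-04-23


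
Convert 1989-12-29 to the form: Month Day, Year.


ISO 1989-12-29 parses as year=1989, month=12, day=29
Month 12 -> December

December 29, 1989


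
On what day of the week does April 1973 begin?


Target: April 1, 1973
Anchor: Jan 1, 1973. With p = 1973 - 1 = 1972: (p + p//4 - p//100 + p//400) mod 7 = (1972 + 493 - 19 + 4) mod 7 = 2450 mod 7 = 0 -> Monday (Mon=0 ... Sun=6)
Days before April (Jan-Mar): 90 days
Weekday index = (0 + 90) mod 7 = 6

Sunday


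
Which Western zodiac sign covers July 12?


Date: July 12
Conventional tropical zodiac dates: Cancer from June 21 onward; Leo starts July 23
July 12 falls within the Cancer range

Cancer


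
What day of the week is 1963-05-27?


Date: May 27, 1963
Anchor: Jan 1, 1963. With p = 1963 - 1 = 1962: (p + p//4 - p//100 + p//400) mod 7 = (1962 + 490 - 19 + 4) mod 7 = 2437 mod 7 = 1 -> Tuesday (Mon=0 ... Sun=6)
Days before May (Jan-Apr): 120; offset = 120 + 27 - 1 = 146
Weekday index = (1 + 146) mod 7 = 0

Day of the week: Monday


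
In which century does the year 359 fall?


Century = (year - 1) // 100 + 1
= (359 - 1) // 100 + 1
= 358 // 100 + 1
= 3 + 1

4th century


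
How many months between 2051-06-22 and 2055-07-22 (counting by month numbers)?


From June 2051 to July 2055
4 years * 12 = 48 months, plus 1 month = 49

49 months


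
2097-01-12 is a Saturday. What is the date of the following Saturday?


Current: Saturday
Target: Saturday
Days ahead: 7

Next Saturday: 2097-01-19


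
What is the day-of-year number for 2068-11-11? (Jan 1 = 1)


Date: November 11, 2068
Days in months 1 through 10: 305
Plus 11 days in November

Day of year: 316


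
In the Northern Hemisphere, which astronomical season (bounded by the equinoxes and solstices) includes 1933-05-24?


Date: May 24
Astronomical Spring (approx.; exact equinox/solstice day varies by year): March 20 to June 20
May 24 falls within the Spring window

Spring


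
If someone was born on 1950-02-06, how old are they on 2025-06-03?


Birth: 1950-02-06
Reference: 2025-06-03
Year difference: 2025 - 1950 = 75

75 years old


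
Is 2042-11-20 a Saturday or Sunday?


Anchor: Jan 1, 2042. With p = 2042 - 1 = 2041: (p + p//4 - p//100 + p//400) mod 7 = (2041 + 510 - 20 + 5) mod 7 = 2536 mod 7 = 2 -> Wednesday (Mon=0 ... Sun=6)
Day of year: 324; offset = 323
Weekday index = (2 + 323) mod 7 = 3 -> Thursday
Weekend days: Saturday, Sunday

No


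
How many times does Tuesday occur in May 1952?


May 1952 has 31 days
Anchor: Jan 1, 1952. With p = 1952 - 1 = 1951: (p + p//4 - p//100 + p//400) mod 7 = (1951 + 487 - 19 + 4) mod 7 = 2423 mod 7 = 1 -> Tuesday (Mon=0 ... Sun=6)
Days before May (Jan-Apr): 121; May 1 index = (1 + 121) mod 7 = 3 -> Thursday
First Tuesday is May 6
Tuesdays: 6, 13, 20, 27

4 Tuesdays


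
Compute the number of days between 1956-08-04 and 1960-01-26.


From 1956-08-04 to 1960-01-26
1956-08-04: days before August = 31 + 29 + 31 + 30 + 31 + 30 + 31 = 213 (1956 is a leap year); day of year = 213 + 4 = 217
1960-01-26: day of year = 26
Rest of 1956: 366 - 217 = 149
Full years 1957 (365), 1958 (365), 1959 (365): 1095
Total = 149 + 1095 + 26 = 1270

1270 days


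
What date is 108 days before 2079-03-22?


Start: 2079-03-22, subtract 108 days
Back 22 days from March 22 reaches February 28, 2079 -> 86 left
February 2079 has 28 days -> back to January 31, 2079 -> 58 left
January 2079 has 31 days -> back to December 31, 2078 -> 27 left
December 2078: 31 - 27 = 4 -> lands on December 4

Result: 2078-12-04


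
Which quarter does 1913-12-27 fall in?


Month: December (month 12)
Q1: Jan-Mar, Q2: Apr-Jun, Q3: Jul-Sep, Q4: Oct-Dec

Q4


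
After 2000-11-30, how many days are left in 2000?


Day of year: 335 of 366
Remaining = 366 - 335

31 days


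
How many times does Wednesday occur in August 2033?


August 2033 has 31 days
Anchor: Jan 1, 2033. With p = 2033 - 1 = 2032: (p + p//4 - p//100 + p//400) mod 7 = (2032 + 508 - 20 + 5) mod 7 = 2525 mod 7 = 5 -> Saturday (Mon=0 ... Sun=6)
Days before August (Jan-Jul): 212; August 1 index = (5 + 212) mod 7 = 0 -> Monday
First Wednesday is August 3
Wednesdays: 3, 10, 17, 24, 31

5 Wednesdays


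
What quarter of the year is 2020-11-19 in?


Month: November (month 11)
Q1: Jan-Mar, Q2: Apr-Jun, Q3: Jul-Sep, Q4: Oct-Dec

Q4


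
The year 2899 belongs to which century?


Century = (year - 1) // 100 + 1
= (2899 - 1) // 100 + 1
= 2898 // 100 + 1
= 28 + 1

29th century


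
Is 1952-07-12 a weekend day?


Anchor: Jan 1, 1952. With p = 1952 - 1 = 1951: (p + p//4 - p//100 + p//400) mod 7 = (1951 + 487 - 19 + 4) mod 7 = 2423 mod 7 = 1 -> Tuesday (Mon=0 ... Sun=6)
Day of year: 194; offset = 193
Weekday index = (1 + 193) mod 7 = 5 -> Saturday
Weekend days: Saturday, Sunday

Yes


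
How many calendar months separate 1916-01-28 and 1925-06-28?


From January 1916 to June 1925
9 years * 12 = 108 months, plus 5 months = 113

113 months


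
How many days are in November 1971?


November 1971

30 days


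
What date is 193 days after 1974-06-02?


Start: 1974-06-02, add 193 days
June 1974 has 30 days: 30 - 2 = 28 days to June 30 -> 165 left
July 1974 has 31 days -> 134 left
August 1974 has 31 days -> 103 left
September 1974 has 30 days -> 73 left
October 1974 has 31 days -> 42 left
November 1974 has 30 days -> 12 left
December 1974: 12 <= 31 -> lands on December 12

Result: 1974-12-12


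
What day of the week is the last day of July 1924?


July 1924 has 31 days
Anchor: Jan 1, 1924. With p = 1924 - 1 = 1923: (p + p//4 - p//100 + p//400) mod 7 = (1923 + 480 - 19 + 4) mod 7 = 2388 mod 7 = 1 -> Tuesday (Mon=0 ... Sun=6)
Days before July (Jan-Jun): 182; July 1 index = (1 + 182) mod 7 = 1 -> Tuesday
Last day offset: 31 - 1 = 30 days
Weekday index = (1 + 30) mod 7 = 3

Thursday, July 31


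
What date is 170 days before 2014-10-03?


Start: 2014-10-03, subtract 170 days
Back 3 days from October 3 reaches September 30, 2014 -> 167 left
September 2014 has 30 days -> back to August 31, 2014 -> 137 left
August 2014 has 31 days -> back to July 31, 2014 -> 106 left
July 2014 has 31 days -> back to June 30, 2014 -> 75 left
June 2014 has 30 days -> back to May 31, 2014 -> 45 left
May 2014 has 31 days -> back to April 30, 2014 -> 14 left
April 2014: 30 - 14 = 16 -> lands on April 16

Result: 2014-04-16


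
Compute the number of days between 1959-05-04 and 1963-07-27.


From 1959-05-04 to 1963-07-27
1959-05-04: days before May = 31 + 28 + 31 + 30 = 120 (1959 is not a leap year); day of year = 120 + 4 = 124
1963-07-27: days before July = 31 + 28 + 31 + 30 + 31 + 30 = 181 (1963 is not a leap year); day of year = 181 + 27 = 208
Rest of 1959: 365 - 124 = 241
Full years 1960 (366), 1961 (365), 1962 (365): 1096
Total = 241 + 1096 + 208 = 1545

1545 days


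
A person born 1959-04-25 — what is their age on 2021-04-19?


Birth: 1959-04-25
Reference: 2021-04-19
Year difference: 2021 - 1959 = 62
Birthday not yet reached in 2021, subtract 1

61 years old


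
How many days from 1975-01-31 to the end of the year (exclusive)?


Day of year: 31 of 365
Remaining = 365 - 31

334 days


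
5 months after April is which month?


April is month 4
4 + 5 = 9

September


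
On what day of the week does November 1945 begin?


Target: November 1, 1945
Anchor: Jan 1, 1945. With p = 1945 - 1 = 1944: (p + p//4 - p//100 + p//400) mod 7 = (1944 + 486 - 19 + 4) mod 7 = 2415 mod 7 = 0 -> Monday (Mon=0 ... Sun=6)
Days before November (Jan-Oct): 304 days
Weekday index = (0 + 304) mod 7 = 3

Thursday


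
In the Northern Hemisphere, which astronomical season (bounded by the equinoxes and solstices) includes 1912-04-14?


Date: April 14
Astronomical Spring (approx.; exact equinox/solstice day varies by year): March 20 to June 20
April 14 falls within the Spring window

Spring


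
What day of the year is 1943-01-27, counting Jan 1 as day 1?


Date: January 27, 1943
No months before January
Plus 27 days in January

Day of year: 27


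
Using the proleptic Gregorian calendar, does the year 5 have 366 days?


Gregorian leap year rule: divisible by 4, but not by 100, unless also by 400.
5 is not divisible by 4 -> not a leap year

No


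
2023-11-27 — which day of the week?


Date: November 27, 2023
Anchor: Jan 1, 2023. With p = 2023 - 1 = 2022: (p + p//4 - p//100 + p//400) mod 7 = (2022 + 505 - 20 + 5) mod 7 = 2512 mod 7 = 6 -> Sunday (Mon=0 ... Sun=6)
Days before November (Jan-Oct): 304; offset = 304 + 27 - 1 = 330
Weekday index = (6 + 330) mod 7 = 0

Day of the week: Monday


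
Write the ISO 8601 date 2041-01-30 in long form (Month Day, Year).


ISO 2041-01-30 parses as year=2041, month=01, day=30
Month 1 -> January

January 30, 2041


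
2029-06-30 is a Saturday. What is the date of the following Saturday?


Current: Saturday
Target: Saturday
Days ahead: 7

Next Saturday: 2029-07-07


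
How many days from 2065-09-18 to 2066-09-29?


From 2065-09-18 to 2066-09-29
2065-09-18: days before September = 31 + 28 + 31 + 30 + 31 + 30 + 31 + 31 = 243 (2065 is not a leap year); day of year = 243 + 18 = 261
2066-09-29: days before September = 31 + 28 + 31 + 30 + 31 + 30 + 31 + 31 = 243 (2066 is not a leap year); day of year = 243 + 29 = 272
Rest of 2065: 365 - 261 = 104
Total = 104 + 272 = 376

376 days


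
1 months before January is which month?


January is month 1
1 - 1 = 0; wrap: 0 + 12 = 12

December


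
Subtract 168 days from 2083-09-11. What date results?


Start: 2083-09-11, subtract 168 days
Back 11 days from September 11 reaches August 31, 2083 -> 157 left
August 2083 has 31 days -> back to July 31, 2083 -> 126 left
July 2083 has 31 days -> back to June 30, 2083 -> 95 left
June 2083 has 30 days -> back to May 31, 2083 -> 65 left
May 2083 has 31 days -> back to April 30, 2083 -> 34 left
April 2083 has 30 days -> back to March 31, 2083 -> 4 left
March 2083: 31 - 4 = 27 -> lands on March 27

Result: 2083-03-27


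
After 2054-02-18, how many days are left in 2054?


Day of year: 49 of 365
Remaining = 365 - 49

316 days


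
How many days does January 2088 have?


January 2088

31 days


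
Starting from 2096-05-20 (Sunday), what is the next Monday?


Current: Sunday
Target: Monday
Days ahead: 1

Next Monday: 2096-05-21


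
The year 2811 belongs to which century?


Century = (year - 1) // 100 + 1
= (2811 - 1) // 100 + 1
= 2810 // 100 + 1
= 28 + 1

29th century


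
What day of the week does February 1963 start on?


Target: February 1, 1963
Anchor: Jan 1, 1963. With p = 1963 - 1 = 1962: (p + p//4 - p//100 + p//400) mod 7 = (1962 + 490 - 19 + 4) mod 7 = 2437 mod 7 = 1 -> Tuesday (Mon=0 ... Sun=6)
Days before February (Jan): 31 days
Weekday index = (1 + 31) mod 7 = 4

Friday


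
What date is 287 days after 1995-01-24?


Start: 1995-01-24, add 287 days
January 1995 has 31 days: 31 - 24 = 7 days to January 31 -> 280 left
February 1995 has 28 days -> 252 left
March 1995 has 31 days -> 221 left
April 1995 has 30 days -> 191 left
May 1995 has 31 days -> 160 left
June 1995 has 30 days -> 130 left
July 1995 has 31 days -> 99 left
August 1995 has 31 days -> 68 left
September 1995 has 30 days -> 38 left
October 1995 has 31 days -> 7 left
November 1995: 7 <= 30 -> lands on November 7

Result: 1995-11-07


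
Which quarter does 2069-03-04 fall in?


Month: March (month 3)
Q1: Jan-Mar, Q2: Apr-Jun, Q3: Jul-Sep, Q4: Oct-Dec

Q1


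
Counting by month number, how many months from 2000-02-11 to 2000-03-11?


From February 2000 to March 2000
0 years * 12 = 0 months, plus 1 month = 1

1 month


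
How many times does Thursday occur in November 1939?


November 1939 has 30 days
Anchor: Jan 1, 1939. With p = 1939 - 1 = 1938: (p + p//4 - p//100 + p//400) mod 7 = (1938 + 484 - 19 + 4) mod 7 = 2407 mod 7 = 6 -> Sunday (Mon=0 ... Sun=6)
Days before November (Jan-Oct): 304; November 1 index = (6 + 304) mod 7 = 2 -> Wednesday
First Thursday is November 2
Thursdays: 2, 9, 16, 23, 30

5 Thursdays


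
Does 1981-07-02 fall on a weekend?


Anchor: Jan 1, 1981. With p = 1981 - 1 = 1980: (p + p//4 - p//100 + p//400) mod 7 = (1980 + 495 - 19 + 4) mod 7 = 2460 mod 7 = 3 -> Thursday (Mon=0 ... Sun=6)
Day of year: 183; offset = 182
Weekday index = (3 + 182) mod 7 = 3 -> Thursday
Weekend days: Saturday, Sunday

No
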